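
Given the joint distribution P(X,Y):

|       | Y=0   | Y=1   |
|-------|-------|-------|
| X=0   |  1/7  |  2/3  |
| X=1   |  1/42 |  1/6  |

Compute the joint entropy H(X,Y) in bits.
1.3502 bits

H(X,Y) = -Σ_{x,y} P(x,y) log₂ P(x,y). Per-cell terms -P(x,y)·log₂P(x,y):
  X=0: 0.401051, 0.389975
  X=1: 0.128389, 0.430827
Sum of the 4 terms: H(X,Y) = 1.3502 bits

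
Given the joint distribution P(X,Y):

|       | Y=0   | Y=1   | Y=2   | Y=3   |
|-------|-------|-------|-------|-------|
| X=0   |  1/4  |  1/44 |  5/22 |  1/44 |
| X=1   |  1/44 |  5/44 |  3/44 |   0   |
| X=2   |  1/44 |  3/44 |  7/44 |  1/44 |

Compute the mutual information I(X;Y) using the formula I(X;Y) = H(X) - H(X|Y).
0.2635 bits

I(X;Y) = H(X) - H(X|Y)

Marginal of X (row sums):
  P(X=0) = 1/4 + 1/44 + 5/22 + 1/44 = 23/44
  P(X=1) = 1/44 + 5/44 + 3/44 + 0 = 9/44
  P(X=2) = 1/44 + 3/44 + 7/44 + 1/44 = 3/11
H(X) = -[(23/44)·log₂(23/44) + (9/44)·log₂(9/44) + (3/11)·log₂(3/11)]
  = 0.4892 + 0.4683 + 0.5112 = 1.4687 bits

Marginal of Y (column sums):
  P(Y=0) = 1/4 + 1/44 + 1/44 = 13/44
  P(Y=1) = 1/44 + 5/44 + 3/44 = 9/44
  P(Y=2) = 5/22 + 3/44 + 7/44 = 5/11
  P(Y=3) = 1/44 + 0 + 1/44 = 1/22
H(X|Y) = Σ_y P(y)·H(X|Y=y):
  Y=0: P(Y=0) = 13/44, P(X|Y=0) = (11/13, 1/13, 1/13) → H(X|Y=0) = 0.7732
  Y=1: P(Y=1) = 9/44, P(X|Y=1) = (1/9, 5/9, 1/3) → H(X|Y=1) = 1.3516
  Y=2: P(Y=2) = 5/11, P(X|Y=2) = (1/2, 3/20, 7/20) → H(X|Y=2) = 1.4406
  Y=3: P(Y=3) = 1/22, P(X|Y=3) = (1/2, 0, 1/2) → H(X|Y=3) = 1.0000
H(X|Y) = (13/44)·0.7732 + (9/44)·1.3516 + (5/11)·1.4406 + (1/22)·1.0000 = 1.2052 bits

I(X;Y) = H(X) - H(X|Y) = 1.4687 - 1.2052 = 0.2635 bits

Cross-check via I(X;Y) = H(X) + H(Y) - H(X,Y): computing H(Y) from the column sums and H(X,Y) from the 12 cells in the same way gives H(Y) = 1.7078 bits and H(X,Y) = 2.9130 bits, so
I(X;Y) = 1.4687 + 1.7078 - 2.9130 = 0.2635 bits ✓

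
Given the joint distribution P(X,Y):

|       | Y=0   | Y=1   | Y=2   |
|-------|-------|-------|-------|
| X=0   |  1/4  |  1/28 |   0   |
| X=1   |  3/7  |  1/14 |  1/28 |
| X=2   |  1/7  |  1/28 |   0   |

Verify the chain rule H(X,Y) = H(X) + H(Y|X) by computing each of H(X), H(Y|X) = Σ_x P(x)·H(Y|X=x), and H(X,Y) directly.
H(X) = 1.4426 bits, H(Y|X) = 0.7694 bits, H(X,Y) = 2.2120 bits

Marginal of X (row sums):
  P(X=0) = 1/4 + 1/28 + 0 = 2/7
  P(X=1) = 3/7 + 1/14 + 1/28 = 15/28
  P(X=2) = 1/7 + 1/28 + 0 = 5/28
H(X) = -[(2/7)·log₂(2/7) + (15/28)·log₂(15/28) + (5/28)·log₂(5/28)]
  = 0.516387 + 0.482392 + 0.443826 = 1.4426 bits

H(Y|X) = Σ_x P(x)·H(Y|X=x):
  X=0: P(X=0) = 2/7, P(Y|X=0) = (7/8, 1/8, 0) → H(Y|X=0) = 0.543564
  X=1: P(X=1) = 15/28, P(Y|X=1) = (4/5, 2/15, 1/15) → H(Y|X=1) = 0.905587
  X=2: P(X=2) = 5/28, P(Y|X=2) = (4/5, 1/5, 0) → H(Y|X=2) = 0.721928
H(Y|X) = (2/7)·0.543564 + (15/28)·0.905587 + (5/28)·0.721928 = 0.7694 bits

H(X,Y) = -Σ_{x,y} P(x,y) log₂ P(x,y). Per-cell terms -P(x,y)·log₂P(x,y):
  X=0: 0.500000, 0.171691, 0.000000
  X=1: 0.523882, 0.271954, 0.171691
  X=2: 0.401051, 0.171691, 0.000000
  (cells with P = 0 contribute 0)
Sum of the 9 terms: H(X,Y) = 2.2120 bits

Chain rule check:
  H(X) + H(Y|X) = 1.4426 + 0.7694 = 2.2120 bits
  H(X,Y) = 2.2120 bits
✓ Chain rule verified.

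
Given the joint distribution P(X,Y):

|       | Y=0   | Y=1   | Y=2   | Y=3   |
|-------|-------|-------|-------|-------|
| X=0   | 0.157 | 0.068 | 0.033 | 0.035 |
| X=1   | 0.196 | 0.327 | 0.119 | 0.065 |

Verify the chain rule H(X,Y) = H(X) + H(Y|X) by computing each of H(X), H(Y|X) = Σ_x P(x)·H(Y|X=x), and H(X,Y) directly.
H(X) = 0.8726 bits, H(Y|X) = 1.7521 bits, H(X,Y) = 2.6247 bits

Marginal of X (row sums):
  P(X=0) = 0.157 + 0.068 + 0.033 + 0.035 = 0.293
  P(X=1) = 0.196 + 0.327 + 0.119 + 0.065 = 0.707
H(X) = -[0.293·log₂(0.293) + 0.707·log₂(0.707)]
  = 0.51891 + 0.35365 = 0.8726 bits

H(Y|X) = Σ_x P(x)·H(Y|X=x):
  X=0: P(X=0) = 0.293, P(Y|X=0) = (157/293, 68/293, 33/293, 35/293) → H(Y|X=0) = 1.69239
  X=1: P(X=1) = 0.707, P(Y|X=1) = (28/101, 327/707, 17/101, 65/707) → H(Y|X=1) = 1.77688
H(Y|X) = 0.293·1.69239 + 0.707·1.77688 = 1.7521 bits

H(X,Y) = -Σ_{x,y} P(x,y) log₂ P(x,y). Per-cell terms -P(x,y)·log₂P(x,y):
  X=0: 0.41937, 0.26373, 0.16241, 0.16928
  X=1: 0.46081, 0.52733, 0.36545, 0.25632
Sum of the 8 terms: H(X,Y) = 2.6247 bits

Chain rule check:
  H(X) + H(Y|X) = 0.8726 + 1.7521 = 2.6247 bits
  H(X,Y) = 2.6247 bits
✓ Chain rule verified.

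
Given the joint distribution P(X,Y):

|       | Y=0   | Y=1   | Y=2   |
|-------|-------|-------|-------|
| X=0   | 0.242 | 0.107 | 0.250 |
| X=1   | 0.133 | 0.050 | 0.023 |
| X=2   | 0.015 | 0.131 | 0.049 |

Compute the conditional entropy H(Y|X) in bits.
1.3846 bits

H(Y|X) = H(X,Y) - H(X)

H(X,Y) = -Σ_{x,y} P(x,y) log₂ P(x,y). Per-cell terms -P(x,y)·log₂P(x,y):
  X=0: 0.49535, 0.34500, 0.50000
  X=1: 0.38710, 0.21610, 0.12517
  X=2: 0.09088, 0.38414, 0.21320
Sum of the 9 terms: H(X,Y) = 2.7569 bits

Marginal of X (row sums):
  P(X=0) = 0.242 + 0.107 + 0.250 = 0.599
  P(X=1) = 0.133 + 0.050 + 0.023 = 0.206
  P(X=2) = 0.015 + 0.131 + 0.049 = 0.195
H(X) = -[0.599·log₂(0.599) + 0.206·log₂(0.206) + 0.195·log₂(0.195)]
  = 0.44288 + 0.46953 + 0.45990 = 1.3723 bits

H(Y|X) = H(X,Y) - H(X) = 2.7569 - 1.3723 = 1.3846 bits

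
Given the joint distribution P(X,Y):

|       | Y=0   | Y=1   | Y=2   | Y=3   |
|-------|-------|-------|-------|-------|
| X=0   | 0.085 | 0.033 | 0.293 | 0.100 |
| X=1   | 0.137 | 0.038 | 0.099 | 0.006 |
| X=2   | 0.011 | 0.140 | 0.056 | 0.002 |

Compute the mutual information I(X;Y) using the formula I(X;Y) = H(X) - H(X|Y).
0.3282 bits

I(X;Y) = H(X) - H(X|Y)

Marginal of X (row sums):
  P(X=0) = 0.085 + 0.033 + 0.293 + 0.100 = 0.511
  P(X=1) = 0.137 + 0.038 + 0.099 + 0.006 = 0.280
  P(X=2) = 0.011 + 0.140 + 0.056 + 0.002 = 0.209
H(X) = -[0.511·log₂(0.511) + 0.280·log₂(0.280) + 0.209·log₂(0.209)]
  = 0.49496 + 0.51422 + 0.47201 = 1.48119 bits

Marginal of Y (column sums):
  P(Y=0) = 0.085 + 0.137 + 0.011 = 0.233
  P(Y=1) = 0.033 + 0.038 + 0.140 = 0.211
  P(Y=2) = 0.293 + 0.099 + 0.056 = 0.448
  P(Y=3) = 0.100 + 0.006 + 0.002 = 0.108
H(X|Y) = Σ_y P(y)·H(X|Y=y):
  Y=0: P(Y=0) = 0.233, P(X|Y=0) = (85/233, 137/233, 11/233) → H(X|Y=0) = 1.18915
  Y=1: P(Y=1) = 0.211, P(X|Y=1) = (33/211, 38/211, 140/211) → H(X|Y=1) = 1.25671
  Y=2: P(Y=2) = 0.448, P(X|Y=2) = (293/448, 99/448, 1/8) → H(X|Y=2) = 1.25695
  Y=3: P(Y=3) = 0.108, P(X|Y=3) = (25/27, 1/18, 1/54) → H(X|Y=3) = 0.44104
H(X|Y) = 0.233·1.18915 + 0.211·1.25671 + 0.448·1.25695 + 0.108·0.44104 = 1.15298 bits

I(X;Y) = H(X) - H(X|Y) = 1.48119 - 1.15298 = 0.3282 bits

Cross-check via I(X;Y) = H(X) + H(Y) - H(X,Y): computing H(Y) from the column sums and H(X,Y) from the 12 cells in the same way gives H(Y) = 1.82905 bits and H(X,Y) = 2.98204 bits, so
I(X;Y) = 1.48119 + 1.82905 - 2.98204 = 0.3282 bits ✓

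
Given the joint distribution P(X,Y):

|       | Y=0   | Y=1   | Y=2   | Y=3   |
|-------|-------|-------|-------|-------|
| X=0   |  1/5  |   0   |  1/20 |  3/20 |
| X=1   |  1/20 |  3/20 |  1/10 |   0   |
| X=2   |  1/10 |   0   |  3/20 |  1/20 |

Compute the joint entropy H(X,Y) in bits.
3.0087 bits

H(X,Y) = -Σ_{x,y} P(x,y) log₂ P(x,y). Per-cell terms -P(x,y)·log₂P(x,y):
  X=0: 0.46439, 0.00000, 0.21610, 0.41054
  X=1: 0.21610, 0.41054, 0.33219, 0.00000
  X=2: 0.33219, 0.00000, 0.41054, 0.21610
  (cells with P = 0 contribute 0)
Sum of the 12 terms: H(X,Y) = 3.0087 bits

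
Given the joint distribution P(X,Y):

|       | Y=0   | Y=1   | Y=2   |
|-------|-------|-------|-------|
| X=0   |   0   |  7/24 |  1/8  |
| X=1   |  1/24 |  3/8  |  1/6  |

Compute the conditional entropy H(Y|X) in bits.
1.0661 bits

H(Y|X) = H(X,Y) - H(X)

H(X,Y) = -Σ_{x,y} P(x,y) log₂ P(x,y). Per-cell terms -P(x,y)·log₂P(x,y):
  X=0: 0.00000, 0.51847, 0.37500
  X=1: 0.19104, 0.53064, 0.43083
  (cells with P = 0 contribute 0)
Sum of the 6 terms: H(X,Y) = 2.0460 bits

Marginal of X (row sums):
  P(X=0) = 0 + 7/24 + 1/8 = 5/12
  P(X=1) = 1/24 + 3/8 + 1/6 = 7/12
H(X) = -[(5/12)·log₂(5/12) + (7/12)·log₂(7/12)]
  = 0.52626 + 0.45360 = 0.9799 bits

H(Y|X) = H(X,Y) - H(X) = 2.0460 - 0.9799 = 1.0661 bits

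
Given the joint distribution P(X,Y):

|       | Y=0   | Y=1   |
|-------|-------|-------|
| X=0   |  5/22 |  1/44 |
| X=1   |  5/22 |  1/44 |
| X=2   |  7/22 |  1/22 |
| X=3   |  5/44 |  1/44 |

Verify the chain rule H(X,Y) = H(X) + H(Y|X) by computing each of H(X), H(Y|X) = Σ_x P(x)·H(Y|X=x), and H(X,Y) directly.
H(X) = 1.9227 bits, H(Y|X) = 0.5060 bits, H(X,Y) = 2.4287 bits

Marginal of X (row sums):
  P(X=0) = 5/22 + 1/44 = 1/4
  P(X=1) = 5/22 + 1/44 = 1/4
  P(X=2) = 7/22 + 1/22 = 4/11
  P(X=3) = 5/44 + 1/44 = 3/22
H(X) = -[(1/4)·log₂(1/4) + (1/4)·log₂(1/4) + (4/11)·log₂(4/11) + (3/22)·log₂(3/22)]
  = 0.50000 + 0.50000 + 0.53070 + 0.39197 = 1.9227 bits

H(Y|X) = Σ_x P(x)·H(Y|X=x):
  X=0: P(X=0) = 1/4, P(Y|X=0) = (10/11, 1/11) → H(Y|X=0) = 0.43950
  X=1: P(X=1) = 1/4, P(Y|X=1) = (10/11, 1/11) → H(Y|X=1) = 0.43950
  X=2: P(X=2) = 4/11, P(Y|X=2) = (7/8, 1/8) → H(Y|X=2) = 0.54356
  X=3: P(X=3) = 3/22, P(Y|X=3) = (5/6, 1/6) → H(Y|X=3) = 0.65002
H(Y|X) = (1/4)·0.43950 + (1/4)·0.43950 + (4/11)·0.54356 + (3/22)·0.65002 = 0.5060 bits

H(X,Y) = -Σ_{x,y} P(x,y) log₂ P(x,y). Per-cell terms -P(x,y)·log₂P(x,y):
  X=0: 0.48580, 0.12408
  X=1: 0.48580, 0.12408
  X=2: 0.52566, 0.20270
  X=3: 0.35653, 0.12408
Sum of the 8 terms: H(X,Y) = 2.4287 bits

Chain rule check:
  H(X) + H(Y|X) = 1.9227 + 0.5060 = 2.4287 bits
  H(X,Y) = 2.4287 bits
✓ Chain rule verified.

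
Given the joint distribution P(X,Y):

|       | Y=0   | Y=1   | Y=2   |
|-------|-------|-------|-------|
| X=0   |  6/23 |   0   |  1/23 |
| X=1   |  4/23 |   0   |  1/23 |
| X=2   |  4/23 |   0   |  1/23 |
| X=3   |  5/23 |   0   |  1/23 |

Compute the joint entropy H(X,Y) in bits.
2.6488 bits

H(X,Y) = -Σ_{x,y} P(x,y) log₂ P(x,y). Per-cell terms -P(x,y)·log₂P(x,y):
  X=0: 0.50572, 0.00000, 0.19668
  X=1: 0.43888, 0.00000, 0.19668
  X=2: 0.43888, 0.00000, 0.19668
  X=3: 0.47862, 0.00000, 0.19668
  (cells with P = 0 contribute 0)
Sum of the 12 terms: H(X,Y) = 2.6488 bits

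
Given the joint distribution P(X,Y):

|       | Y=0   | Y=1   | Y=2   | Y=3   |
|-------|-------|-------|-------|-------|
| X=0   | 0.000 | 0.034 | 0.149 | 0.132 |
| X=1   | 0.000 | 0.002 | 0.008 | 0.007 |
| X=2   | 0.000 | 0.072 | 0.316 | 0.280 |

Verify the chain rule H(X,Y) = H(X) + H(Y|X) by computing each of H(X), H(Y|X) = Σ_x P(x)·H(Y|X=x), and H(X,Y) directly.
H(X) = 1.0137 bits, H(Y|X) = 1.3835 bits, H(X,Y) = 2.3972 bits

Marginal of X (row sums):
  P(X=0) = 0.000 + 0.034 + 0.149 + 0.132 = 0.315
  P(X=1) = 0.000 + 0.002 + 0.008 + 0.007 = 0.017
  P(X=2) = 0.000 + 0.072 + 0.316 + 0.280 = 0.668
H(X) = -[0.315·log₂(0.315) + 0.017·log₂(0.017) + 0.668·log₂(0.668)]
  = 0.52497 + 0.09993 + 0.38883 = 1.0137 bits

H(Y|X) = Σ_x P(x)·H(Y|X=x):
  X=0: P(X=0) = 0.315, P(Y|X=0) = (0, 34/315, 149/315, 44/105) → H(Y|X=0) = 1.38337
  X=1: P(X=1) = 0.017, P(Y|X=1) = (0, 2/17, 8/17, 7/17) → H(Y|X=1) = 1.40208
  X=2: P(X=2) = 0.668, P(Y|X=2) = (0, 18/167, 79/167, 70/167) → H(Y|X=2) = 1.38306
H(Y|X) = 0.315·1.38337 + 0.017·1.40208 + 0.668·1.38306 = 1.3835 bits

H(X,Y) = -Σ_{x,y} P(x,y) log₂ P(x,y). Per-cell terms -P(x,y)·log₂P(x,y):
  X=0: 0.00000, 0.16586, 0.40925, 0.38562
  X=1: 0.00000, 0.01793, 0.05573, 0.05011
  X=2: 0.00000, 0.27330, 0.52519, 0.51422
  (cells with P = 0 contribute 0)
Sum of the 12 terms: H(X,Y) = 2.3972 bits

Chain rule check:
  H(X) + H(Y|X) = 1.0137 + 1.3835 = 2.3972 bits
  H(X,Y) = 2.3972 bits
✓ Chain rule verified.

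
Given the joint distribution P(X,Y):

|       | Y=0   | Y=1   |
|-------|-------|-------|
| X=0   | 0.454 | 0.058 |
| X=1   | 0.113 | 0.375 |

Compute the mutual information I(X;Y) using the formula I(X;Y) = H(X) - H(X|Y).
0.3450 bits

I(X;Y) = H(X) - H(X|Y)

Marginal of X (row sums):
  P(X=0) = 0.454 + 0.058 = 0.512
  P(X=1) = 0.113 + 0.375 = 0.488
H(X) = -[0.512·log₂(0.512) + 0.488·log₂(0.488)]
  = 0.49448 + 0.50510 = 0.99958 bits

Marginal of Y (column sums):
  P(Y=0) = 0.454 + 0.113 = 0.567
  P(Y=1) = 0.058 + 0.375 = 0.433
H(X|Y) = Σ_y P(y)·H(X|Y=y):
  Y=0: P(Y=0) = 0.567, P(X|Y=0) = (454/567, 113/567) → H(X|Y=0) = 0.72051
  Y=1: P(Y=1) = 0.433, P(X|Y=1) = (58/433, 375/433) → H(X|Y=1) = 0.56817
H(X|Y) = 0.567·0.72051 + 0.433·0.56817 = 0.65455 bits

I(X;Y) = H(X) - H(X|Y) = 0.99958 - 0.65455 = 0.3450 bits

Cross-check via I(X;Y) = H(X) + H(Y) - H(X,Y): computing H(Y) from the column sums and H(X,Y) from the 4 cells in the same way gives H(Y) = 0.98701 bits and H(X,Y) = 1.64156 bits, so
I(X;Y) = 0.99958 + 0.98701 - 1.64156 = 0.3450 bits ✓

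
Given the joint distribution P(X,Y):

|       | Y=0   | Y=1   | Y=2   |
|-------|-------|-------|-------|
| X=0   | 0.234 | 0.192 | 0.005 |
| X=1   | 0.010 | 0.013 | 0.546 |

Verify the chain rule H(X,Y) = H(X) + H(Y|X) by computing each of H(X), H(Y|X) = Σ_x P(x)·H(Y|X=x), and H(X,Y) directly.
H(X) = 0.9862 bits, H(Y|X) = 0.6240 bits, H(X,Y) = 1.6102 bits

Marginal of X (row sums):
  P(X=0) = 0.234 + 0.192 + 0.005 = 0.431
  P(X=1) = 0.010 + 0.013 + 0.546 = 0.569
H(X) = -[0.431·log₂(0.431) + 0.569·log₂(0.569)]
  = 0.52334 + 0.46288 = 0.9862 bits

H(Y|X) = Σ_x P(x)·H(Y|X=x):
  X=0: P(X=0) = 0.431, P(Y|X=0) = (234/431, 192/431, 5/431) → H(Y|X=0) = 1.07269
  X=1: P(X=1) = 0.569, P(Y|X=1) = (10/569, 13/569, 546/569) → H(Y|X=1) = 0.28415
H(Y|X) = 0.431·1.07269 + 0.569·0.28415 = 0.6240 bits

H(X,Y) = -Σ_{x,y} P(x,y) log₂ P(x,y). Per-cell terms -P(x,y)·log₂P(x,y):
  X=0: 0.49033, 0.45712, 0.03822
  X=1: 0.06644, 0.08145, 0.47667
Sum of the 6 terms: H(X,Y) = 1.6102 bits

Chain rule check:
  H(X) + H(Y|X) = 0.9862 + 0.6240 = 1.6102 bits
  H(X,Y) = 1.6102 bits
✓ Chain rule verified.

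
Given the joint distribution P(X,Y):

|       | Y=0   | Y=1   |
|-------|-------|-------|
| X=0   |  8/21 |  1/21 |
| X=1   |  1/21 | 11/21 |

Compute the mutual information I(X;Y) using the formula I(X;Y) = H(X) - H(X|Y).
0.5331 bits

I(X;Y) = H(X) - H(X|Y)

Marginal of X (row sums):
  P(X=0) = 8/21 + 1/21 = 3/7
  P(X=1) = 1/21 + 11/21 = 4/7
H(X) = -[(3/7)·log₂(3/7) + (4/7)·log₂(4/7)]
  = 0.52388 + 0.46135 = 0.98523 bits

Marginal of Y (column sums):
  P(Y=0) = 8/21 + 1/21 = 3/7
  P(Y=1) = 1/21 + 11/21 = 4/7
H(X|Y) = Σ_y P(y)·H(X|Y=y):
  Y=0: P(Y=0) = 3/7, P(X|Y=0) = (8/9, 1/9) → H(X|Y=0) = 0.50326
  Y=1: P(Y=1) = 4/7, P(X|Y=1) = (1/12, 11/12) → H(X|Y=1) = 0.41382
H(X|Y) = (3/7)·0.50326 + (4/7)·0.41382 = 0.45215 bits

I(X;Y) = H(X) - H(X|Y) = 0.98523 - 0.45215 = 0.5331 bits

Cross-check via I(X;Y) = H(X) + H(Y) - H(X,Y): computing H(Y) from the column sums and H(X,Y) from the 4 cells in the same way gives H(Y) = 0.98523 bits and H(X,Y) = 1.43738 bits, so
I(X;Y) = 0.98523 + 0.98523 - 1.43738 = 0.5331 bits ✓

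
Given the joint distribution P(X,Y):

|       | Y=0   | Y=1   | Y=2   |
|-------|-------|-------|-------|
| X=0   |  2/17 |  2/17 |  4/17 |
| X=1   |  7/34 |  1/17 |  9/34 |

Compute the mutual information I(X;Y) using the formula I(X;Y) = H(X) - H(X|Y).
0.0308 bits

I(X;Y) = H(X) - H(X|Y)

Marginal of X (row sums):
  P(X=0) = 2/17 + 2/17 + 4/17 = 8/17
  P(X=1) = 7/34 + 1/17 + 9/34 = 9/17
H(X) = -[(8/17)·log₂(8/17) + (9/17)·log₂(9/17)]
  = 0.5117472 + 0.4857553 = 0.9975025 bits

Marginal of Y (column sums):
  P(Y=0) = 2/17 + 7/34 = 11/34
  P(Y=1) = 2/17 + 1/17 = 3/17
  P(Y=2) = 4/17 + 9/34 = 1/2
H(X|Y) = Σ_y P(y)·H(X|Y=y):
  Y=0: P(Y=0) = 11/34, P(X|Y=0) = (4/11, 7/11) → H(X|Y=0) = 0.9456603
  Y=1: P(Y=1) = 3/17, P(X|Y=1) = (2/3, 1/3) → H(X|Y=1) = 0.9182958
  Y=2: P(Y=2) = 1/2, P(X|Y=2) = (8/17, 9/17) → H(X|Y=2) = 0.9975025
H(X|Y) = (11/34)·0.9456603 + (3/17)·0.9182958 + (1/2)·0.9975025 = 0.9667524 bits

I(X;Y) = H(X) - H(X|Y) = 0.9975025 - 0.9667524 = 0.0308 bits

Cross-check via I(X;Y) = H(X) + H(Y) - H(X,Y): computing H(Y) from the column sums and H(X,Y) from the 6 cells in the same way gives H(Y) = 1.4683337 bits and H(X,Y) = 2.4350861 bits, so
I(X;Y) = 0.9975025 + 1.4683337 - 2.4350861 = 0.0308 bits ✓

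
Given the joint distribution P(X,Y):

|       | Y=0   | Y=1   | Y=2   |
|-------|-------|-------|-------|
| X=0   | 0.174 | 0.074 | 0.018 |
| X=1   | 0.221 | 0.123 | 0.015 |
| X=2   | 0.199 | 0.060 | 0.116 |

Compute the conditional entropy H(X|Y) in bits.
1.4735 bits

H(X|Y) = H(X,Y) - H(Y)

H(X,Y) = -Σ_{x,y} P(x,y) log₂ P(x,y). Per-cell terms -P(x,y)·log₂P(x,y):
  X=0: 0.4390, 0.2780, 0.1043
  X=1: 0.4813, 0.3719, 0.0909
  X=2: 0.4635, 0.2435, 0.3605
Sum of the 9 terms: H(X,Y) = 2.8329 bits

Marginal of Y (column sums):
  P(Y=0) = 0.174 + 0.221 + 0.199 = 0.594
  P(Y=1) = 0.074 + 0.123 + 0.060 = 0.257
  P(Y=2) = 0.018 + 0.015 + 0.116 = 0.149
H(Y) = -[0.594·log₂(0.594) + 0.257·log₂(0.257) + 0.149·log₂(0.149)]
  = 0.4464 + 0.5038 + 0.4092 = 1.3594 bits

H(X|Y) = H(X,Y) - H(Y) = 2.8329 - 1.3594 = 1.4735 bits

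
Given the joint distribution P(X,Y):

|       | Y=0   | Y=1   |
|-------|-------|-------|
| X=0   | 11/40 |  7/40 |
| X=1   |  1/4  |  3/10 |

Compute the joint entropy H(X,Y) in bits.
1.9733 bits

H(X,Y) = -Σ_{x,y} P(x,y) log₂ P(x,y). Per-cell terms -P(x,y)·log₂P(x,y):
  X=0: 0.51219, 0.44005
  X=1: 0.50000, 0.52109
Sum of the 4 terms: H(X,Y) = 1.9733 bits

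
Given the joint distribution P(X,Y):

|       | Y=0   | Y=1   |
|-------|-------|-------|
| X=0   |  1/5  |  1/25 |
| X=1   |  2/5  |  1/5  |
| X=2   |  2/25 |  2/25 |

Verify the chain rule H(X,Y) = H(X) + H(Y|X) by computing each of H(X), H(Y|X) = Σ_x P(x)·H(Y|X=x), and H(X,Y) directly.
H(X) = 1.3593 bits, H(Y|X) = 0.8670 bits, H(X,Y) = 2.2263 bits

Marginal of X (row sums):
  P(X=0) = 1/5 + 1/25 = 6/25
  P(X=1) = 2/5 + 1/5 = 3/5
  P(X=2) = 2/25 + 2/25 = 4/25
H(X) = -[(6/25)·log₂(6/25) + (3/5)·log₂(3/5) + (4/25)·log₂(4/25)]
  = 0.49413 + 0.44218 + 0.42302 = 1.3593 bits

H(Y|X) = Σ_x P(x)·H(Y|X=x):
  X=0: P(X=0) = 6/25, P(Y|X=0) = (5/6, 1/6) → H(Y|X=0) = 0.65002
  X=1: P(X=1) = 3/5, P(Y|X=1) = (2/3, 1/3) → H(Y|X=1) = 0.91830
  X=2: P(X=2) = 4/25, P(Y|X=2) = (1/2, 1/2) → H(Y|X=2) = 1.00000
H(Y|X) = (6/25)·0.65002 + (3/5)·0.91830 + (4/25)·1.00000 = 0.8670 bits

H(X,Y) = -Σ_{x,y} P(x,y) log₂ P(x,y). Per-cell terms -P(x,y)·log₂P(x,y):
  X=0: 0.46439, 0.18575
  X=1: 0.52877, 0.46439
  X=2: 0.29151, 0.29151
Sum of the 6 terms: H(X,Y) = 2.2263 bits

Chain rule check:
  H(X) + H(Y|X) = 1.3593 + 0.8670 = 2.2263 bits
  H(X,Y) = 2.2263 bits
✓ Chain rule verified.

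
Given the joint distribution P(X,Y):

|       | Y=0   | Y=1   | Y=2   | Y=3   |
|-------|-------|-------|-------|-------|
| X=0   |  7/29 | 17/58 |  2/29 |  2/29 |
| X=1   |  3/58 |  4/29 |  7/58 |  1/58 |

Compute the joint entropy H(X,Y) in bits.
2.6305 bits

H(X,Y) = -Σ_{x,y} P(x,y) log₂ P(x,y). Per-cell terms -P(x,y)·log₂P(x,y):
  X=0: 0.4950, 0.5189, 0.2661, 0.2661
  X=1: 0.2210, 0.3942, 0.3682, 0.1010
Sum of the 8 terms: H(X,Y) = 2.6305 bits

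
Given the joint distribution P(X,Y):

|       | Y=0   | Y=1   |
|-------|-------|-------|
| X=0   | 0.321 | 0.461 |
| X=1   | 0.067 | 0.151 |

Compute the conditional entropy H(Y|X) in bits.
0.9579 bits

H(Y|X) = H(X,Y) - H(X)

H(X,Y) = -Σ_{x,y} P(x,y) log₂ P(x,y). Per-cell terms -P(x,y)·log₂P(x,y):
  X=0: 0.526233, 0.515011
  X=1: 0.261280, 0.411834
Sum of the 4 terms: H(X,Y) = 1.71436 bits

Marginal of X (row sums):
  P(X=0) = 0.321 + 0.461 = 0.782
  P(X=1) = 0.067 + 0.151 = 0.218
H(X) = -[0.782·log₂(0.782) + 0.218·log₂(0.218)]
  = 0.277422 + 0.479077 = 0.75650 bits

H(Y|X) = H(X,Y) - H(X) = 1.71436 - 0.75650 = 0.9579 bits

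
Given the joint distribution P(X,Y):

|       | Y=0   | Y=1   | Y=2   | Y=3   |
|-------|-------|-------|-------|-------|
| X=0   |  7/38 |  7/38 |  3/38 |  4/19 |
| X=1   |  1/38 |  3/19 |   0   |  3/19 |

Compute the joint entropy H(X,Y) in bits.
2.6406 bits

H(X,Y) = -Σ_{x,y} P(x,y) log₂ P(x,y). Per-cell terms -P(x,y)·log₂P(x,y):
  X=0: 0.44958, 0.44958, 0.28918, 0.47325
  X=1: 0.13810, 0.42047, 0.00000, 0.42047
  (cells with P = 0 contribute 0)
Sum of the 8 terms: H(X,Y) = 2.6406 bits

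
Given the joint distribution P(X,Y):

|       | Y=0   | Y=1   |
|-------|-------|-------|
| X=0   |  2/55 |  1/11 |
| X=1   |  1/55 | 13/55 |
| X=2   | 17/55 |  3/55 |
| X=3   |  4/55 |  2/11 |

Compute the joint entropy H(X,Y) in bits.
2.5600 bits

H(X,Y) = -Σ_{x,y} P(x,y) log₂ P(x,y). Per-cell terms -P(x,y)·log₂P(x,y):
  X=0: 0.17387, 0.31449
  X=1: 0.10512, 0.49185
  X=2: 0.52357, 0.22889
  X=3: 0.27501, 0.44717
Sum of the 8 terms: H(X,Y) = 2.5600 bits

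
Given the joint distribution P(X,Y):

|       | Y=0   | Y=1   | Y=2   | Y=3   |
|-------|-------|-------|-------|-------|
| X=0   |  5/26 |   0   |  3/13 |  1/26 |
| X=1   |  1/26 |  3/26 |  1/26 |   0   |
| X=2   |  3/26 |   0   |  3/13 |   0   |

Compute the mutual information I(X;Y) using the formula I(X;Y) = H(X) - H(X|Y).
0.3770 bits

I(X;Y) = H(X) - H(X|Y)

Marginal of X (row sums):
  P(X=0) = 5/26 + 0 + 3/13 + 1/26 = 6/13
  P(X=1) = 1/26 + 3/26 + 1/26 + 0 = 5/26
  P(X=2) = 3/26 + 0 + 3/13 + 0 = 9/26
H(X) = -[(6/13)·log₂(6/13) + (5/26)·log₂(5/26) + (9/26)·log₂(9/26)]
  = 0.5148 + 0.4574 + 0.5298 = 1.5020 bits

Marginal of Y (column sums):
  P(Y=0) = 5/26 + 1/26 + 3/26 = 9/26
  P(Y=1) = 0 + 3/26 + 0 = 3/26
  P(Y=2) = 3/13 + 1/26 + 3/13 = 1/2
  P(Y=3) = 1/26 + 0 + 0 = 1/26
H(X|Y) = Σ_y P(y)·H(X|Y=y):
  Y=0: P(Y=0) = 9/26, P(X|Y=0) = (5/9, 1/9, 1/3) → H(X|Y=0) = 1.3516
  Y=1: P(Y=1) = 3/26, P(X|Y=1) = (0, 1, 0) → H(X|Y=1) = 0.0000
  Y=2: P(Y=2) = 1/2, P(X|Y=2) = (6/13, 1/13, 6/13) → H(X|Y=2) = 1.3143
  Y=3: P(Y=3) = 1/26, P(X|Y=3) = (1, 0, 0) → H(X|Y=3) = 0.0000
H(X|Y) = (9/26)·1.3516 + (3/26)·0.0000 + (1/2)·1.3143 + (1/26)·0.0000 = 1.1250 bits

I(X;Y) = H(X) - H(X|Y) = 1.5020 - 1.1250 = 0.3770 bits

Cross-check via I(X;Y) = H(X) + H(Y) - H(X,Y): computing H(Y) from the column sums and H(X,Y) from the 12 cells in the same way gives H(Y) = 1.5701 bits and H(X,Y) = 2.6951 bits, so
I(X;Y) = 1.5020 + 1.5701 - 2.6951 = 0.3770 bits ✓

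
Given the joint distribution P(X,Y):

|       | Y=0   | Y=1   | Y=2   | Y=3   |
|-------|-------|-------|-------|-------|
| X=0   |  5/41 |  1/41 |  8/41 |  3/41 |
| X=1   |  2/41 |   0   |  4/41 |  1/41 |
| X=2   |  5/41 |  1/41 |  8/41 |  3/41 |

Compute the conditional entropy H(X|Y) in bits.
1.4727 bits

H(X|Y) = H(X,Y) - H(Y)

H(X,Y) = -Σ_{x,y} P(x,y) log₂ P(x,y). Per-cell terms -P(x,y)·log₂P(x,y):
  X=0: 0.370198, 0.130672, 0.460010, 0.276043
  X=1: 0.212564, 0.000000, 0.327566, 0.130672
  X=2: 0.370198, 0.130672, 0.460010, 0.276043
  (cells with P = 0 contribute 0)
Sum of the 12 terms: H(X,Y) = 3.14465 bits

Marginal of Y (column sums):
  P(Y=0) = 5/41 + 2/41 + 5/41 = 12/41
  P(Y=1) = 1/41 + 0 + 1/41 = 2/41
  P(Y=2) = 8/41 + 4/41 + 8/41 = 20/41
  P(Y=3) = 3/41 + 1/41 + 3/41 = 7/41
H(Y) = -[(12/41)·log₂(12/41) + (2/41)·log₂(2/41) + (20/41)·log₂(20/41) + (7/41)·log₂(7/41)]
  = 0.518807 + 0.212564 + 0.505182 + 0.435400 = 1.67195 bits

H(X|Y) = H(X,Y) - H(Y) = 3.14465 - 1.67195 = 1.4727 bits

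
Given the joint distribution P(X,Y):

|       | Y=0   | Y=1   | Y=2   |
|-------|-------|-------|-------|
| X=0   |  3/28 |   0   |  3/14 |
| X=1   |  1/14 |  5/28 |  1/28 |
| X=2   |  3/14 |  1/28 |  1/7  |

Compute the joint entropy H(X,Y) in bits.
2.7579 bits

H(X,Y) = -Σ_{x,y} P(x,y) log₂ P(x,y). Per-cell terms -P(x,y)·log₂P(x,y):
  X=0: 0.34526, 0.00000, 0.47623
  X=1: 0.27195, 0.44383, 0.17169
  X=2: 0.47623, 0.17169, 0.40105
  (cells with P = 0 contribute 0)
Sum of the 9 terms: H(X,Y) = 2.7579 bits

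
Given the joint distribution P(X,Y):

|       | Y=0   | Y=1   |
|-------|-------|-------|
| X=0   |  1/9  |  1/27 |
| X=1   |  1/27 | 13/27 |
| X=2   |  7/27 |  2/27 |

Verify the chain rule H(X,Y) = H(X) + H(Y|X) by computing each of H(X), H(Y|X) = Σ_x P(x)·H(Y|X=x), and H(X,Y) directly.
H(X) = 1.4278 bits, H(Y|X) = 0.5674 bits, H(X,Y) = 1.9952 bits

Marginal of X (row sums):
  P(X=0) = 1/9 + 1/27 = 4/27
  P(X=1) = 1/27 + 13/27 = 14/27
  P(X=2) = 7/27 + 2/27 = 1/3
H(X) = -[(4/27)·log₂(4/27) + (14/27)·log₂(14/27) + (1/3)·log₂(1/3)]
  = 0.40813 + 0.49131 + 0.52832 = 1.4278 bits

H(Y|X) = Σ_x P(x)·H(Y|X=x):
  X=0: P(X=0) = 4/27, P(Y|X=0) = (3/4, 1/4) → H(Y|X=0) = 0.81128
  X=1: P(X=1) = 14/27, P(Y|X=1) = (1/14, 13/14) → H(Y|X=1) = 0.37123
  X=2: P(X=2) = 1/3, P(Y|X=2) = (7/9, 2/9) → H(Y|X=2) = 0.76420
H(Y|X) = (4/27)·0.81128 + (14/27)·0.37123 + (1/3)·0.76420 = 0.5674 bits

H(X,Y) = -Σ_{x,y} P(x,y) log₂ P(x,y). Per-cell terms -P(x,y)·log₂P(x,y):
  X=0: 0.35221, 0.17611
  X=1: 0.17611, 0.50770
  X=2: 0.50492, 0.27814
Sum of the 6 terms: H(X,Y) = 1.9952 bits

Chain rule check:
  H(X) + H(Y|X) = 1.4278 + 0.5674 = 1.9952 bits
  H(X,Y) = 1.9952 bits
✓ Chain rule verified.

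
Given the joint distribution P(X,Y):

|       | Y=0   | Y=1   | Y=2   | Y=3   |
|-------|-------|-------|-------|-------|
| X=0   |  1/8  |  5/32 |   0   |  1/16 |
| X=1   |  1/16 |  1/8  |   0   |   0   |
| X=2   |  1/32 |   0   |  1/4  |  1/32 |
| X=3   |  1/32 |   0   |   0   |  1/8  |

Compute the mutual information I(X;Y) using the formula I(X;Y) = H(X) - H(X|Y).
0.9074 bits

I(X;Y) = H(X) - H(X|Y)

Marginal of X (row sums):
  P(X=0) = 1/8 + 5/32 + 0 + 1/16 = 11/32
  P(X=1) = 1/16 + 1/8 + 0 + 0 = 3/16
  P(X=2) = 1/32 + 0 + 1/4 + 1/32 = 5/16
  P(X=3) = 1/32 + 0 + 0 + 1/8 = 5/32
H(X) = -[(11/32)·log₂(11/32) + (3/16)·log₂(3/16) + (5/16)·log₂(5/16) + (5/32)·log₂(5/32)]
  = 0.52957 + 0.45282 + 0.52440 + 0.41845 = 1.92524 bits

Marginal of Y (column sums):
  P(Y=0) = 1/8 + 1/16 + 1/32 + 1/32 = 1/4
  P(Y=1) = 5/32 + 1/8 + 0 + 0 = 9/32
  P(Y=2) = 0 + 0 + 1/4 + 0 = 1/4
  P(Y=3) = 1/16 + 0 + 1/32 + 1/8 = 7/32
H(X|Y) = Σ_y P(y)·H(X|Y=y):
  Y=0: P(Y=0) = 1/4, P(X|Y=0) = (1/2, 1/4, 1/8, 1/8) → H(X|Y=0) = 1.75000
  Y=1: P(Y=1) = 9/32, P(X|Y=1) = (5/9, 4/9, 0, 0) → H(X|Y=1) = 0.99108
  Y=2: P(Y=2) = 1/4, P(X|Y=2) = (0, 0, 1, 0) → H(X|Y=2) = 0.00000
  Y=3: P(Y=3) = 7/32, P(X|Y=3) = (2/7, 0, 1/7, 4/7) → H(X|Y=3) = 1.37878
H(X|Y) = (1/4)·1.75000 + (9/32)·0.99108 + (1/4)·0.00000 + (7/32)·1.37878 = 1.01785 bits

I(X;Y) = H(X) - H(X|Y) = 1.92524 - 1.01785 = 0.9074 bits

Cross-check via I(X;Y) = H(X) + H(Y) - H(X,Y): computing H(Y) from the column sums and H(X,Y) from the 16 cells in the same way gives H(Y) = 1.99435 bits and H(X,Y) = 3.01220 bits, so
I(X;Y) = 1.92524 + 1.99435 - 3.01220 = 0.9074 bits ✓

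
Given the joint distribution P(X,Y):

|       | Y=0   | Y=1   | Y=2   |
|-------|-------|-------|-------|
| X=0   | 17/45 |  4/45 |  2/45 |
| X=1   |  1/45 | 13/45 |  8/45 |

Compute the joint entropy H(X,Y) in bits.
2.1231 bits

H(X,Y) = -Σ_{x,y} P(x,y) log₂ P(x,y). Per-cell terms -P(x,y)·log₂P(x,y):
  X=0: 0.53055, 0.31039, 0.19964
  X=1: 0.12204, 0.51752, 0.44300
Sum of the 6 terms: H(X,Y) = 2.1231 bits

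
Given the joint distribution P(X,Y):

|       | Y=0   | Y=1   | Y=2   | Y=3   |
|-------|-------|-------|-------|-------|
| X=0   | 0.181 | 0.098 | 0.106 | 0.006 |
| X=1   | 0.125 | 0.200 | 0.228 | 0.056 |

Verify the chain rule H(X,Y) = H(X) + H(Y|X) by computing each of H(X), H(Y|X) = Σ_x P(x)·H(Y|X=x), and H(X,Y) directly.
H(X) = 0.9654 bits, H(Y|X) = 1.7554 bits, H(X,Y) = 2.7208 bits

Marginal of X (row sums):
  P(X=0) = 0.181 + 0.098 + 0.106 + 0.006 = 0.391
  P(X=1) = 0.125 + 0.200 + 0.228 + 0.056 = 0.609
H(X) = -[0.391·log₂(0.391) + 0.609·log₂(0.609)]
  = 0.52971 + 0.43573 = 0.9654 bits

H(Y|X) = Σ_x P(x)·H(Y|X=x):
  X=0: P(X=0) = 0.391, P(Y|X=0) = (181/391, 98/391, 106/391, 6/391) → H(Y|X=0) = 1.61772
  X=1: P(X=1) = 0.609, P(Y|X=1) = (125/609, 200/609, 76/203, 8/87) → H(Y|X=1) = 1.84372
H(Y|X) = 0.391·1.61772 + 0.609·1.84372 = 1.7554 bits

H(X,Y) = -Σ_{x,y} P(x,y) log₂ P(x,y). Per-cell terms -P(x,y)·log₂P(x,y):
  X=0: 0.44633, 0.32841, 0.34321, 0.04428
  X=1: 0.37500, 0.46439, 0.48630, 0.23287
Sum of the 8 terms: H(X,Y) = 2.7208 bits

Chain rule check:
  H(X) + H(Y|X) = 0.9654 + 1.7554 = 2.7208 bits
  H(X,Y) = 2.7208 bits
✓ Chain rule verified.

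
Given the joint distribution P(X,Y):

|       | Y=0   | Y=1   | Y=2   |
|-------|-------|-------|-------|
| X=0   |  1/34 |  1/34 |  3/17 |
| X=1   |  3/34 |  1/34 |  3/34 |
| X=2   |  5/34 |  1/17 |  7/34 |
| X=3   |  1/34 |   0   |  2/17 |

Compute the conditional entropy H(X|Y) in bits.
1.8052 bits

H(X|Y) = H(X,Y) - H(Y)

H(X,Y) = -Σ_{x,y} P(x,y) log₂ P(x,y). Per-cell terms -P(x,y)·log₂P(x,y):
  X=0: 0.14963, 0.14963, 0.44162
  X=1: 0.30904, 0.14963, 0.30904
  X=2: 0.40670, 0.24044, 0.46943
  X=3: 0.14963, 0.00000, 0.36323
  (cells with P = 0 contribute 0)
Sum of the 12 terms: H(X,Y) = 3.1380 bits

Marginal of Y (column sums):
  P(Y=0) = 1/34 + 3/34 + 5/34 + 1/34 = 5/17
  P(Y=1) = 1/34 + 1/34 + 1/17 + 0 = 2/17
  P(Y=2) = 3/17 + 3/34 + 7/34 + 2/17 = 10/17
H(Y) = -[(5/17)·log₂(5/17) + (2/17)·log₂(2/17) + (10/17)·log₂(10/17)]
  = 0.51927 + 0.36323 + 0.45031 = 1.3328 bits

H(X|Y) = H(X,Y) - H(Y) = 3.1380 - 1.3328 = 1.8052 bits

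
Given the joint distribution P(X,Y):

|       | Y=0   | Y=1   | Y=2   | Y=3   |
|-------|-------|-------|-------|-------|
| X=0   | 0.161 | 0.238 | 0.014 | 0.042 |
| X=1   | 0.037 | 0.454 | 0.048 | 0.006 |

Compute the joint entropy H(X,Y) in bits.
2.1432 bits

H(X,Y) = -Σ_{x,y} P(x,y) log₂ P(x,y). Per-cell terms -P(x,y)·log₂P(x,y):
  X=0: 0.4242, 0.4929, 0.0862, 0.1921
  X=1: 0.1760, 0.5172, 0.2103, 0.0443
Sum of the 8 terms: H(X,Y) = 2.1432 bits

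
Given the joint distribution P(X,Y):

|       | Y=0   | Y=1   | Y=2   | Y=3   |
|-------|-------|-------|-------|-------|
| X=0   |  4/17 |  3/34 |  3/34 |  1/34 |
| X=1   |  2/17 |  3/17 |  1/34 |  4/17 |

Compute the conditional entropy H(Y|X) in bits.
1.7145 bits

H(Y|X) = H(X,Y) - H(X)

H(X,Y) = -Σ_{x,y} P(x,y) log₂ P(x,y). Per-cell terms -P(x,y)·log₂P(x,y):
  X=0: 0.49117, 0.30904, 0.30904, 0.14963
  X=1: 0.36323, 0.44162, 0.14963, 0.49117
Sum of the 8 terms: H(X,Y) = 2.7045 bits

Marginal of X (row sums):
  P(X=0) = 4/17 + 3/34 + 3/34 + 1/34 = 15/34
  P(X=1) = 2/17 + 3/17 + 1/34 + 4/17 = 19/34
H(X) = -[(15/34)·log₂(15/34) + (19/34)·log₂(19/34)]
  = 0.52084 + 0.46915 = 0.9900 bits

H(Y|X) = H(X,Y) - H(X) = 2.7045 - 0.9900 = 1.7145 bits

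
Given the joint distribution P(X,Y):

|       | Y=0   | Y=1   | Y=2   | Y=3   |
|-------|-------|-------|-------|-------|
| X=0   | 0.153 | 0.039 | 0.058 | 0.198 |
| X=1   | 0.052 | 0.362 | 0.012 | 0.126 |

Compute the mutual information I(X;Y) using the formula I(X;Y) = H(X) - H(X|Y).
0.2815 bits

I(X;Y) = H(X) - H(X|Y)

Marginal of X (row sums):
  P(X=0) = 0.153 + 0.039 + 0.058 + 0.198 = 0.448
  P(X=1) = 0.052 + 0.362 + 0.012 + 0.126 = 0.552
H(X) = -[0.448·log₂(0.448) + 0.552·log₂(0.552)]
  = 0.5190 + 0.4732 = 0.9922 bits

Marginal of Y (column sums):
  P(Y=0) = 0.153 + 0.052 = 0.205
  P(Y=1) = 0.039 + 0.362 = 0.401
  P(Y=2) = 0.058 + 0.012 = 0.070
  P(Y=3) = 0.198 + 0.126 = 0.324
H(X|Y) = Σ_y P(y)·H(X|Y=y):
  Y=0: P(Y=0) = 0.205, P(X|Y=0) = (153/205, 52/205) → H(X|Y=0) = 0.8170
  Y=1: P(Y=1) = 0.401, P(X|Y=1) = (39/401, 362/401) → H(X|Y=1) = 0.4602
  Y=2: P(Y=2) = 0.070, P(X|Y=2) = (29/35, 6/35) → H(X|Y=2) = 0.6610
  Y=3: P(Y=3) = 0.324, P(X|Y=3) = (11/18, 7/18) → H(X|Y=3) = 0.9641
H(X|Y) = 0.205·0.8170 + 0.401·0.4602 + 0.070·0.6610 + 0.324·0.9641 = 0.7107 bits

I(X;Y) = H(X) - H(X|Y) = 0.9922 - 0.7107 = 0.2815 bits

Cross-check via I(X;Y) = H(X) + H(Y) - H(X,Y): computing H(Y) from the column sums and H(X,Y) from the 8 cells in the same way gives H(Y) = 1.7927 bits and H(X,Y) = 2.5034 bits, so
I(X;Y) = 0.9922 + 1.7927 - 2.5034 = 0.2815 bits ✓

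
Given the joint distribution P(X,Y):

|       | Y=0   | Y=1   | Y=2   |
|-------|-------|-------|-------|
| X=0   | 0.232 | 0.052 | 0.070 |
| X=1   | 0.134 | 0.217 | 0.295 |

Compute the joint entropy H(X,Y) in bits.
2.3658 bits

H(X,Y) = -Σ_{x,y} P(x,y) log₂ P(x,y). Per-cell terms -P(x,y)·log₂P(x,y):
  X=0: 0.48901, 0.22180, 0.26856
  X=1: 0.38856, 0.47832, 0.51956
Sum of the 6 terms: H(X,Y) = 2.3658 bits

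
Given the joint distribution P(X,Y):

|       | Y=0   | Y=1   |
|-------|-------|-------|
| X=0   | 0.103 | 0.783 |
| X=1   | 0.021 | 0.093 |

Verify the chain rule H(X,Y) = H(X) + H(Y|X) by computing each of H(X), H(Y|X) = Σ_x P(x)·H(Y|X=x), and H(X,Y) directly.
H(X) = 0.5119 bits, H(Y|X) = 0.5380 bits, H(X,Y) = 1.0498 bits

Marginal of X (row sums):
  P(X=0) = 0.103 + 0.783 = 0.886
  P(X=1) = 0.021 + 0.093 = 0.114
H(X) = -[0.886·log₂(0.886) + 0.114·log₂(0.114)]
  = 0.15471 + 0.35715 = 0.5119 bits

H(Y|X) = Σ_x P(x)·H(Y|X=x):
  X=0: P(X=0) = 0.886, P(Y|X=0) = (103/886, 783/886) → H(Y|X=0) = 0.51849
  X=1: P(X=1) = 0.114, P(Y|X=1) = (7/38, 31/38) → H(Y|X=1) = 0.68920
H(Y|X) = 0.886·0.51849 + 0.114·0.68920 = 0.5380 bits

H(X,Y) = -Σ_{x,y} P(x,y) log₂ P(x,y). Per-cell terms -P(x,y)·log₂P(x,y):
  X=0: 0.33777, 0.27633
  X=1: 0.11704, 0.31868
Sum of the 4 terms: H(X,Y) = 1.0498 bits

Chain rule check:
  H(X) + H(Y|X) = 0.5119 + 0.5380 = 1.0499 bits
  H(X,Y) = 1.0498 bits
✓ Chain rule verified (Δ = 0.0001 is 4-dp rounding noise: each of the three values was rounded independently).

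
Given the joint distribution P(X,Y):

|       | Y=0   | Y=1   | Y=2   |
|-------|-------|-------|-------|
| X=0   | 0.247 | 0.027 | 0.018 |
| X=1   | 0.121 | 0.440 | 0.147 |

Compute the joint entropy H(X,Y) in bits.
2.0398 bits

H(X,Y) = -Σ_{x,y} P(x,y) log₂ P(x,y). Per-cell terms -P(x,y)·log₂P(x,y):
  X=0: 0.49830, 0.14069, 0.10433
  X=1: 0.36868, 0.52115, 0.40662
Sum of the 6 terms: H(X,Y) = 2.0398 bits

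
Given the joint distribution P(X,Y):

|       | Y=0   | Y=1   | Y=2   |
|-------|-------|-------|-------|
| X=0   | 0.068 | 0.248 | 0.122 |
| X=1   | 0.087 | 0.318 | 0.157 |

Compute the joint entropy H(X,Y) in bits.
2.3844 bits

H(X,Y) = -Σ_{x,y} P(x,y) log₂ P(x,y). Per-cell terms -P(x,y)·log₂P(x,y):
  X=0: 0.2637, 0.4989, 0.3703
  X=1: 0.3065, 0.5256, 0.4194
Sum of the 6 terms: H(X,Y) = 2.3844 bits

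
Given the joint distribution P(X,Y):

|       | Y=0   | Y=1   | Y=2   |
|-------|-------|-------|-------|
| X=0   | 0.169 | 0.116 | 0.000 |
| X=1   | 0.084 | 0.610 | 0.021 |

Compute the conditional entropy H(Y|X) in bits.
0.7840 bits

H(Y|X) = H(X,Y) - H(X)

H(X,Y) = -Σ_{x,y} P(x,y) log₂ P(x,y). Per-cell terms -P(x,y)·log₂P(x,y):
  X=0: 0.43347, 0.36051, 0.00000
  X=1: 0.30017, 0.43500, 0.11704
  (cells with P = 0 contribute 0)
Sum of the 6 terms: H(X,Y) = 1.6462 bits

Marginal of X (row sums):
  P(X=0) = 0.169 + 0.116 + 0.000 = 0.285
  P(X=1) = 0.084 + 0.610 + 0.021 = 0.715
H(X) = -[0.285·log₂(0.285) + 0.715·log₂(0.715)]
  = 0.51613 + 0.34605 = 0.8622 bits

H(Y|X) = H(X,Y) - H(X) = 1.6462 - 0.8622 = 0.7840 bits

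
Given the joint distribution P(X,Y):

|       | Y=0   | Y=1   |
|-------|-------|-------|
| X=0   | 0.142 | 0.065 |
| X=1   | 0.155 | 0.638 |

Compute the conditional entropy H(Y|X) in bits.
0.7510 bits

H(Y|X) = H(X,Y) - H(X)

H(X,Y) = -Σ_{x,y} P(x,y) log₂ P(x,y). Per-cell terms -P(x,y)·log₂P(x,y):
  X=0: 0.3998773, 0.2563221
  X=1: 0.4168973, 0.4136611
Sum of the 4 terms: H(X,Y) = 1.486758 bits

Marginal of X (row sums):
  P(X=0) = 0.142 + 0.065 = 0.207
  P(X=1) = 0.155 + 0.638 = 0.793
H(X) = -[0.207·log₂(0.207) + 0.793·log₂(0.793)]
  = 0.4703655 + 0.2653435 = 0.735709 bits

H(Y|X) = H(X,Y) - H(X) = 1.486758 - 0.735709 = 0.7510 bits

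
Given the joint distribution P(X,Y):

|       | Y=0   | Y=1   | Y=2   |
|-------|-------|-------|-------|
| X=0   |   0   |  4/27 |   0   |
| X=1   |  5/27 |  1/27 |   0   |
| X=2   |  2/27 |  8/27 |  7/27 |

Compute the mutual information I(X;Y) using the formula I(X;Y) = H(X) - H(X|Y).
0.4903 bits

I(X;Y) = H(X) - H(X|Y)

Marginal of X (row sums):
  P(X=0) = 0 + 4/27 + 0 = 4/27
  P(X=1) = 5/27 + 1/27 + 0 = 2/9
  P(X=2) = 2/27 + 8/27 + 7/27 = 17/27
H(X) = -[(4/27)·log₂(4/27) + (2/9)·log₂(2/9) + (17/27)·log₂(17/27)]
  = 0.40813 + 0.48221 + 0.42023 = 1.3106 bits

Marginal of Y (column sums):
  P(Y=0) = 0 + 5/27 + 2/27 = 7/27
  P(Y=1) = 4/27 + 1/27 + 8/27 = 13/27
  P(Y=2) = 0 + 0 + 7/27 = 7/27
H(X|Y) = Σ_y P(y)·H(X|Y=y):
  Y=0: P(Y=0) = 7/27, P(X|Y=0) = (0, 5/7, 2/7) → H(X|Y=0) = 0.86312
  Y=1: P(Y=1) = 13/27, P(X|Y=1) = (4/13, 1/13, 8/13) → H(X|Y=1) = 1.23890
  Y=2: P(Y=2) = 7/27, P(X|Y=2) = (0, 0, 1) → H(X|Y=2) = 0.00000
H(X|Y) = (7/27)·0.86312 + (13/27)·1.23890 + (7/27)·0.00000 = 0.8203 bits

I(X;Y) = H(X) - H(X|Y) = 1.3106 - 0.8203 = 0.4903 bits

Cross-check via I(X;Y) = H(X) + H(Y) - H(X,Y): computing H(Y) from the column sums and H(X,Y) from the 9 cells in the same way gives H(Y) = 1.5175 bits and H(X,Y) = 2.3378 bits, so
I(X;Y) = 1.3106 + 1.5175 - 2.3378 = 0.4903 bits ✓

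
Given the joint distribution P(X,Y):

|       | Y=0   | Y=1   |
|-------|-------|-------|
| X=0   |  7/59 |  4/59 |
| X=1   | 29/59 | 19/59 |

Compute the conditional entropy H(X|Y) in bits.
0.6935 bits

H(X|Y) = H(X,Y) - H(Y)

H(X,Y) = -Σ_{x,y} P(x,y) log₂ P(x,y). Per-cell terms -P(x,y)·log₂P(x,y):
  X=0: 0.36486, 0.26323
  X=1: 0.50365, 0.52643
Sum of the 4 terms: H(X,Y) = 1.6582 bits

Marginal of Y (column sums):
  P(Y=0) = 7/59 + 29/59 = 36/59
  P(Y=1) = 4/59 + 19/59 = 23/59
H(Y) = -[(36/59)·log₂(36/59) + (23/59)·log₂(23/59)]
  = 0.43488 + 0.52981 = 0.9647 bits

H(X|Y) = H(X,Y) - H(Y) = 1.6582 - 0.9647 = 0.6935 bits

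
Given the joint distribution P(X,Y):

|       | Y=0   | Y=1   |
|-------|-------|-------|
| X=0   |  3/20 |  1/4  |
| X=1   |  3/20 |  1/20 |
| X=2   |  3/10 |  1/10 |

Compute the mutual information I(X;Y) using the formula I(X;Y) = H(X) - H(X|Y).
0.1024 bits

I(X;Y) = H(X) - H(X|Y)

Marginal of X (row sums):
  P(X=0) = 3/20 + 1/4 = 2/5
  P(X=1) = 3/20 + 1/20 = 1/5
  P(X=2) = 3/10 + 1/10 = 2/5
H(X) = -[(2/5)·log₂(2/5) + (1/5)·log₂(1/5) + (2/5)·log₂(2/5)]
  = 0.52877 + 0.46439 + 0.52877 = 1.5219 bits

Marginal of Y (column sums):
  P(Y=0) = 3/20 + 3/20 + 3/10 = 3/5
  P(Y=1) = 1/4 + 1/20 + 1/10 = 2/5
H(X|Y) = Σ_y P(y)·H(X|Y=y):
  Y=0: P(Y=0) = 3/5, P(X|Y=0) = (1/4, 1/4, 1/2) → H(X|Y=0) = 1.50000
  Y=1: P(Y=1) = 2/5, P(X|Y=1) = (5/8, 1/8, 1/4) → H(X|Y=1) = 1.29879
H(X|Y) = (3/5)·1.50000 + (2/5)·1.29879 = 1.4195 bits

I(X;Y) = H(X) - H(X|Y) = 1.5219 - 1.4195 = 0.1024 bits

Cross-check via I(X;Y) = H(X) + H(Y) - H(X,Y): computing H(Y) from the column sums and H(X,Y) from the 6 cells in the same way gives H(Y) = 0.9710 bits and H(X,Y) = 2.3905 bits, so
I(X;Y) = 1.5219 + 0.9710 - 2.3905 = 0.1024 bits ✓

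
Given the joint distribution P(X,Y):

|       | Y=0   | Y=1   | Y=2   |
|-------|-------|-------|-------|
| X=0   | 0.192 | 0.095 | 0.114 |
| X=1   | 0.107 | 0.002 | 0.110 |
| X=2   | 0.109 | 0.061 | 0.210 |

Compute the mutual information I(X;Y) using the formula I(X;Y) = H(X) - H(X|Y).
0.0923 bits

I(X;Y) = H(X) - H(X|Y)

Marginal of X (row sums):
  P(X=0) = 0.192 + 0.095 + 0.114 = 0.401
  P(X=1) = 0.107 + 0.002 + 0.110 = 0.219
  P(X=2) = 0.109 + 0.061 + 0.210 = 0.380
H(X) = -[0.401·log₂(0.401) + 0.219·log₂(0.219) + 0.380·log₂(0.380)]
  = 0.5286487 + 0.4798284 + 0.5304529 = 1.538930 bits

Marginal of Y (column sums):
  P(Y=0) = 0.192 + 0.107 + 0.109 = 0.408
  P(Y=1) = 0.095 + 0.002 + 0.061 = 0.158
  P(Y=2) = 0.114 + 0.110 + 0.210 = 0.434
H(X|Y) = Σ_y P(y)·H(X|Y=y):
  Y=0: P(Y=0) = 0.408, P(X|Y=0) = (8/17, 107/408, 109/408) → H(X|Y=0) = 1.5268816
  Y=1: P(Y=1) = 0.158, P(X|Y=1) = (95/158, 1/79, 61/158) → H(X|Y=1) = 1.0511778
  Y=2: P(Y=2) = 0.434, P(X|Y=2) = (57/217, 55/217, 15/31) → H(X|Y=2) = 1.5152596
H(X|Y) = 0.408·1.5268816 + 0.158·1.0511778 + 0.434·1.5152596 = 1.446676 bits

I(X;Y) = H(X) - H(X|Y) = 1.538930 - 1.446676 = 0.0923 bits

Cross-check via I(X;Y) = H(X) + H(Y) - H(X,Y): computing H(Y) from the column sums and H(X,Y) from the 9 cells in the same way gives H(Y) = 1.470924 bits and H(X,Y) = 2.917601 bits, so
I(X;Y) = 1.538930 + 1.470924 - 2.917601 = 0.0923 bits ✓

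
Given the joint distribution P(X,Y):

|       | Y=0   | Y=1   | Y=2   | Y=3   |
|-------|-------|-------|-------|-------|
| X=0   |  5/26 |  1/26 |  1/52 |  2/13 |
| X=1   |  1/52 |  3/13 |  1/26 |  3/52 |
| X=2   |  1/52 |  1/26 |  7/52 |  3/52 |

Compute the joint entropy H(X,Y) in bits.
3.0966 bits

H(X,Y) = -Σ_{x,y} P(x,y) log₂ P(x,y). Per-cell terms -P(x,y)·log₂P(x,y):
  X=0: 0.4574, 0.1808, 0.1096, 0.4155
  X=1: 0.1096, 0.4882, 0.1808, 0.2374
  X=2: 0.1096, 0.1808, 0.3895, 0.2374
Sum of the 12 terms: H(X,Y) = 3.0966 bits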